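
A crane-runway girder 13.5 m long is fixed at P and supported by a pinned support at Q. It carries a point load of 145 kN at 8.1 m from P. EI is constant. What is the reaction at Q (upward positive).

R_Q = 62.64 kN

Take the reaction at Q as the redundant and release it; the primary structure is a cantilever fixed at P.
Deflection at Q on the released cantilever, summing each load's contribution:
  point load 145 at a = 8.1: Pa²(3L − a)/(6EI) = 51373/EI
Tip deflection under a unit load at Q: L³/(3EI) = 820.1/EI.
The prop prevents deflection at Q: R_Q = δ_0/δ_{QQ} = 51373/820.1 = 62.64 kN.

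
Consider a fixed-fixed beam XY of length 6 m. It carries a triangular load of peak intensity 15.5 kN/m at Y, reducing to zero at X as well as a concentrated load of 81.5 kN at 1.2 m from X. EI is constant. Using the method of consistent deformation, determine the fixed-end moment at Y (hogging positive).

M_Y = 43.55 kN·m

Take the two fixed-end moments M_X, M_Y as redundants; the released structure is the simple span XY.
Simple-span end rotations at X and Y under the given loads:
  at X: triangular load, peak 15.5: 7w₀L³/(360EI) = 65.1/EI
  at Y: triangular load, peak 15.5: w₀L³/(45EI) = 74.4/EI
  at X: point load 81.5 at a = 1.2: Pab(L + b)/(6LEI) = 140.8/EI
  at Y: point load 81.5 at a = 1.2: Pab(L + a)/(6LEI) = 93.89/EI
  θ_X0 = 205.9/EI,  θ_Y0 = 168.3/EI
Flexibility coefficients: a unit moment at one end gives L/(3EI) there and L/(6EI) at the far end, so f₁₁ = f₂₂ = 2/EI and f₁₂ = f₂₁ = 1/EI.
Compatibility — zero rotation at each built-in end:
  2 M_X + 1 M_Y = 205.9
  1 M_X + 2 M_Y = 168.3
Solving the pair gives M_X = 81.19 kN·m and M_Y = 43.55 kN·m (hogging).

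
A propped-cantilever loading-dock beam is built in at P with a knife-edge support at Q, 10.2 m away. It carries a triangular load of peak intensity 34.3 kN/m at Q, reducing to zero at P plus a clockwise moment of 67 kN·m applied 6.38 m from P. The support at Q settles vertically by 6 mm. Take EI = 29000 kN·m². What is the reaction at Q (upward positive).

Release the roller at Q. Primary structure: cantilever fixed at P.
Primary-structure tip deflection at Q by superposition:
  triangular load, peak 34.3 at the free end: 11w₀L⁴/(120EI) = 34033/EI
  clockwise couple 67 at a = 6.38: M₀a(2L − a)/(2EI) = 2996/EI
  δ_0 = 37030/EI
Tip deflection under a unit load at Q: L³/(3EI) = 353.7/EI.
With EI = 29000 kN·m²: δ_0 = 1.2769 m and δ_{QQ} = 0.012198 m/kN.
Compatibility — the beam at Q must follow the support down by 0.006 m: δ_0 − R_Q·δ_{QQ} = 0.006, so R_Q = (1.2769 − 0.006)/0.012198 = 104.2 kN.

R_Q = 104.2 kN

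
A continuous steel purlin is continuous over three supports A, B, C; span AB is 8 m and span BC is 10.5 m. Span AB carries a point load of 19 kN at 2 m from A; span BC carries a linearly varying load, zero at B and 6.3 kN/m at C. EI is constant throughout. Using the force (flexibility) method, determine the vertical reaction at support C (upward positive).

R_C = 19.13 kN

Release continuity at B by inserting a hinge; the redundant is the internal moment M_B. The primary structure is two simply-supported spans AB and BC.
End slopes at the hinge B, treating each span as simply supported:
  span AB: point load 19 at a = 2: Pab(L + a)/(6LEI) = 47.5/EI
  span BC: triangular load, peak 6.3: 7w₀L³/(360EI) = 141.8/EI
  relative rotation θ_0 = (47.5 + 141.8)/EI = 189.3/EI
A unit hogging moment at B produces rotation L₁/(3EI) + L₂/(3EI) = 6.167/EI.
Compatibility: M_B·(L₁+L₂)/(3EI) = θ_0, giving M_B = 30.7 kN·m (hogging).
Span BC, ΣM about C: R_B^{BC}·10.5 = 115.8 + 30.7, so R_B^{BC} = 13.95 kN and R_C = 33.08 − 13.95 = 19.13 kN.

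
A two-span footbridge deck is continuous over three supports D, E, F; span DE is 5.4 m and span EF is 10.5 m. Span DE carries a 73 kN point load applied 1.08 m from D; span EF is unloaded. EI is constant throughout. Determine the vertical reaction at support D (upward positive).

R_D = 56.02 kN

Insert a hinge at E; M_E is the redundant, and each span becomes simply supported.
End slopes at the hinge E, treating each span as simply supported:
  span DE: point load 73 at a = 1.08: Pab(L + a)/(6LEI) = 68.12/EI
  relative rotation θ_0 = (68.12 + 0)/EI = 68.12/EI
A unit hogging moment at E produces rotation L₁/(3EI) + L₂/(3EI) = 5.3/EI.
Compatibility: M_E·(L₁+L₂)/(3EI) = θ_0, giving M_E = 12.85 kN·m (hogging).
Span DE, ΣM about D with M_E applied at E: R_E^{DE}·5.4 = 78.84 + 12.85, so R_E^{DE} = 16.98 kN and R_D = 73 − 16.98 = 56.02 kN.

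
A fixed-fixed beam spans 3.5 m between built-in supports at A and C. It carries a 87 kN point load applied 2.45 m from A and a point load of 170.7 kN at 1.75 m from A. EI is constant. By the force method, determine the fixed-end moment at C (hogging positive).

M_C = 119.4 kN·m

Take the two fixed-end moments M_A, M_C as redundants; the released structure is the simple span AC.
On the primary (simply-supported) span, the end slopes from the loading are:
  at A: point load 87 at a = 2.45: Pab(L + b)/(6LEI) = 48.49/EI
  at C: point load 87 at a = 2.45: Pab(L + a)/(6LEI) = 63.41/EI
  at A: point load 170.7 at a = 1.75: Pab(L + b)/(6LEI) = 130.7/EI
  at C: point load 170.7 at a = 1.75: Pab(L + a)/(6LEI) = 130.7/EI
  θ_A0 = 179.2/EI,  θ_C0 = 194.1/EI
Flexibility coefficients: a unit moment at one end gives L/(3EI) there and L/(6EI) at the far end, so f₁₁ = f₂₂ = 1.167/EI and f₁₂ = f₂₁ = 0.5833/EI.
Compatibility — zero rotation at each built-in end:
  1.167 M_A + 0.5833 M_C = 179.2
  0.5833 M_A + 1.167 M_C = 194.1
Solving the pair gives M_A = 93.86 kN·m and M_C = 119.4 kN·m (hogging).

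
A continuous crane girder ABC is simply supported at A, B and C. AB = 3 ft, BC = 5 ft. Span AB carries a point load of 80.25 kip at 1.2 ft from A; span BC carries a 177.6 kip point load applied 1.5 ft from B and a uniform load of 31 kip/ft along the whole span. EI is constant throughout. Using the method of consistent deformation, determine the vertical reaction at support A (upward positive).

R_A = -10.11 kip

Take M_B as the redundant. Released structure: two simple spans AB and BC with a hinge at B.
End slopes at the hinge B, treating each span as simply supported:
  span AB: point load 80.25 at a = 1.2: Pab(L + a)/(6LEI) = 40.45/EI
  span BC: point load 177.6 at a = 1.5: Pab(L + b)/(6LEI) = 264.2/EI
  span BC: UDL 31: wL³/(24EI) = 161.5/EI
  relative rotation θ_0 = (40.45 + 425.6)/EI = 466.1/EI
A unit hogging moment at B produces rotation L₁/(3EI) + L₂/(3EI) = 2.667/EI.
Compatibility: M_B·(L₁+L₂)/(3EI) = θ_0, giving M_B = 174.8 kip·ft (hogging).
Span AB, ΣM about A with M_B applied at B: R_B^{AB}·3 = 96.3 + 174.8, so R_B^{AB} = 90.36 kip and R_A = 80.25 − 90.36 = -10.11 kip.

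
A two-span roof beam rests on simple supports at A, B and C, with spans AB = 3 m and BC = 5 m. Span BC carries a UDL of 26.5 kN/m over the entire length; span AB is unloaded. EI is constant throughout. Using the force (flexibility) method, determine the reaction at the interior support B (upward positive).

Insert a hinge at B; M_B is the redundant, and each span becomes simply supported.
Discontinuity in slope at B on the released structure — sum the simple-span end rotations:
  span BC: UDL 26.5: wL³/(24EI) = 138/EI
  relative rotation θ_0 = (0 + 138)/EI = 138/EI
A unit hogging moment at B produces rotation L₁/(3EI) + L₂/(3EI) = 2.667/EI.
Compatibility: M_B·(L₁+L₂)/(3EI) = θ_0, giving M_B = 51.76 kN·m (hogging).
Span AB, ΣM about A with M_B applied at B: R_B^{AB}·3 = 0 + 51.76, so R_B^{AB} = 17.25 kN and R_A = 0 − 17.25 = -17.25 kN.
Span BC, ΣM about C: R_B^{BC}·5 = 331.2 + 51.76, so R_B^{BC} = 76.6 kN and R_C = 132.5 − 76.6 = 55.9 kN.
R_B = 17.25 + 76.6 = 93.85 kN.

R_B = 93.85 kN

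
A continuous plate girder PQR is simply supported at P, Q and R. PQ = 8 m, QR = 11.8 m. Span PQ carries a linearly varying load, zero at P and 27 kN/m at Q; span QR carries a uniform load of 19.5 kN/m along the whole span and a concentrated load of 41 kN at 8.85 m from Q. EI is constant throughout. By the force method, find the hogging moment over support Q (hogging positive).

M_Q = 282.6 kN·m

Release continuity at Q by inserting a hinge; the redundant is the internal moment M_Q. The primary structure is two simply-supported spans PQ and QR.
Discontinuity in slope at Q on the released structure — sum the simple-span end rotations:
  span PQ: triangular load, peak 27: w₀L³/(45EI) = 307.2/EI
  span QR: UDL 19.5: wL³/(24EI) = 1335/EI
  span QR: point load 41 at a = 8.85: Pab(L + b)/(6LEI) = 223/EI
  relative rotation θ_0 = (307.2 + 1558)/EI = 1865/EI
A unit hogging moment at Q produces rotation L₁/(3EI) + L₂/(3EI) = 6.6/EI.
Slope continuity at Q: θ_0 = M_Q·6.6/EI, so M_Q = 1865/6.6 = 282.6 kN·m (hogging).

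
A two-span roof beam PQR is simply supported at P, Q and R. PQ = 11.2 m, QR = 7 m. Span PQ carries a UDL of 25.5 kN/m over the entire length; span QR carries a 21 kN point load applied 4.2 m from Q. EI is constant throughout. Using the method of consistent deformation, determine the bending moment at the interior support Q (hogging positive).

M_Q = 255.6 kN·m

Insert a hinge at Q; M_Q is the redundant, and each span becomes simply supported.
Discontinuity in slope at Q on the released structure — sum the simple-span end rotations:
  span PQ: UDL 25.5: wL³/(24EI) = 1493/EI
  span QR: point load 21 at a = 4.2: Pab(L + b)/(6LEI) = 57.62/EI
  relative rotation θ_0 = (1493 + 57.62)/EI = 1550/EI
A unit hogging moment at Q produces rotation L₁/(3EI) + L₂/(3EI) = 6.067/EI.
Slope continuity at Q: θ_0 = M_Q·6.067/EI, so M_Q = 1550/6.067 = 255.6 kN·m (hogging).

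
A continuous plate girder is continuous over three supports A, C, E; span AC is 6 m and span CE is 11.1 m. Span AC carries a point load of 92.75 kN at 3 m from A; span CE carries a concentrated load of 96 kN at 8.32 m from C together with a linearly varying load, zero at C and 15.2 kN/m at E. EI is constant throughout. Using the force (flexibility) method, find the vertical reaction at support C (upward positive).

R_C = 147 kN

Release continuity at C by inserting a hinge; the redundant is the internal moment M_C. The primary structure is two simply-supported spans AC and CE.
End slopes at the hinge C, treating each span as simply supported:
  span AC: point load 92.75 at a = 3: Pab(L + a)/(6LEI) = 208.7/EI
  span CE: point load 96 at a = 8.32: Pab(L + b)/(6LEI) = 462.8/EI
  span CE: triangular load, peak 15.2: 7w₀L³/(360EI) = 404.2/EI
  relative rotation θ_0 = (208.7 + 867)/EI = 1076/EI
A unit hogging moment at C produces rotation L₁/(3EI) + L₂/(3EI) = 5.7/EI.
Compatibility: M_C·(L₁+L₂)/(3EI) = θ_0, giving M_C = 188.7 kN·m (hogging).
Span AC, ΣM about A with M_C applied at C: R_C^{AC}·6 = 278.2 + 188.7, so R_C^{AC} = 77.83 kN and R_A = 92.75 − 77.83 = 14.92 kN.
Span CE, ΣM about E: R_C^{CE}·11.1 = 579 + 188.7, so R_C^{CE} = 69.16 kN and R_E = 180.4 − 69.16 = 111.2 kN.
R_C = 77.83 + 69.16 = 147 kN.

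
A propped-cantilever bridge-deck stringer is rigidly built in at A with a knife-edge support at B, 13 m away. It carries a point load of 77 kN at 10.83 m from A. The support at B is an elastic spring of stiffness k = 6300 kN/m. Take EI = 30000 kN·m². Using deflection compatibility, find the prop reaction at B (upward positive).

R_B = 57.53 kN

Choose R_B as the redundant. The primary structure is the cantilever fixed at A.
Downward deflection at the released point B due to the loads:
  point load 77 at a = 10.83: Pa²(3L − a)/(6EI) = 42402/EI
Tip deflection under a unit load at B: L³/(3EI) = 732.3/EI.
With EI = 30000 kN·m²: δ_0 = 1.4134 m and δ_{BB} = 0.024411 m/kN.
Compatibility — the spring shortens by R_B/k under the reaction it provides: δ_0 − R_B·δ_{BB} = R_B/k. With 1/k = 0.000159 m/kN, R_B = δ_0 / (δ_{BB} + 1/k) = 1.4134 / (0.024411 + 0.000159) = 57.53 kN.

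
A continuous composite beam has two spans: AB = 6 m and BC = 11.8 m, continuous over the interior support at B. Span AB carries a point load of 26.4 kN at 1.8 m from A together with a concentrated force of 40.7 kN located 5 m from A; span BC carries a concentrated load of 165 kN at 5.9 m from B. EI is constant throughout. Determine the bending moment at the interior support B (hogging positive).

M_B = 259.8 kN·m

Insert a hinge at B; M_B is the redundant, and each span becomes simply supported.
Rotations at B on the released spans (each span's end-slope, ×1/EI):
  span AB: point load 26.4 at a = 1.8: Pab(L + a)/(6LEI) = 43.24/EI
  span AB: point load 40.7 at a = 5: Pab(L + a)/(6LEI) = 62.18/EI
  span BC: point load 165 at a = 5.9: Pab(L + b)/(6LEI) = 1436/EI
  relative rotation θ_0 = (105.4 + 1436)/EI = 1541/EI
A unit hogging moment at B produces rotation L₁/(3EI) + L₂/(3EI) = 5.933/EI.
Slope continuity at B: θ_0 = M_B·5.933/EI, so M_B = 1541/5.933 = 259.8 kN·m (hogging).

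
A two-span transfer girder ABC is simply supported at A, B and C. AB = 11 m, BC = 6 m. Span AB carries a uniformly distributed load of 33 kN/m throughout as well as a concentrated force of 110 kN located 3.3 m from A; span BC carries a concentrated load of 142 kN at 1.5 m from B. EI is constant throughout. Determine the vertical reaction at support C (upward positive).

R_C = -44.36 kN

Insert a hinge at B; M_B is the redundant, and each span becomes simply supported.
End slopes at the hinge B, treating each span as simply supported:
  span AB: UDL 33: wL³/(24EI) = 1830/EI
  span AB: point load 110 at a = 3.3: Pab(L + a)/(6LEI) = 605.6/EI
  span BC: point load 142 at a = 1.5: Pab(L + b)/(6LEI) = 279.6/EI
  relative rotation θ_0 = (2436 + 279.6)/EI = 2715/EI
A unit hogging moment at B produces rotation L₁/(3EI) + L₂/(3EI) = 5.667/EI.
Slope continuity at B: θ_0 = M_B·5.667/EI, so M_B = 2715/5.667 = 479.2 kN·m (hogging).
Span BC, ΣM about C: R_B^{BC}·6 = 639 + 479.2, so R_B^{BC} = 186.4 kN and R_C = 142 − 186.4 = -44.36 kN.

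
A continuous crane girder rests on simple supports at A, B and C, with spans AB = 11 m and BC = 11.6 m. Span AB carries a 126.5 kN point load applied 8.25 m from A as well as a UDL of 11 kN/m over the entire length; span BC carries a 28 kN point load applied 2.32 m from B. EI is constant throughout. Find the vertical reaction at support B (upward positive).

R_B = 216.1 kN

Release continuity at B by inserting a hinge; the redundant is the internal moment M_B. The primary structure is two simply-supported spans AB and BC.
Rotations at B on the released spans (each span's end-slope, ×1/EI):
  span AB: point load 126.5 at a = 8.25: Pab(L + a)/(6LEI) = 837.1/EI
  span AB: UDL 11: wL³/(24EI) = 610/EI
  span BC: point load 28 at a = 2.32: Pab(L + b)/(6LEI) = 180.8/EI
  relative rotation θ_0 = (1447 + 180.8)/EI = 1628/EI
A unit hogging moment at B produces rotation L₁/(3EI) + L₂/(3EI) = 7.533/EI.
Slope continuity at B: θ_0 = M_B·7.533/EI, so M_B = 1628/7.533 = 216.1 kN·m (hogging).
Span AB, ΣM about A with M_B applied at B: R_B^{AB}·11 = 1709 + 216.1, so R_B^{AB} = 175 kN and R_A = 247.5 − 175 = 72.48 kN.
Span BC, ΣM about C: R_B^{BC}·11.6 = 259.8 + 216.1, so R_B^{BC} = 41.03 kN and R_C = 28 − 41.03 = -13.03 kN.
R_B = 175 + 41.03 = 216.1 kN.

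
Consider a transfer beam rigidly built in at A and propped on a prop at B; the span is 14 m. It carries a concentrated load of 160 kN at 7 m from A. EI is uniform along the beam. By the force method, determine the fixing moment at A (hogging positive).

M_A = 420 kN·m

Choose R_B as the redundant. The primary structure is the cantilever fixed at A.
Free-end deflection of the primary structure under the applied loading (downward +):
  point load 160 at a = 7: Pa²(3L − a)/(6EI) = 45733/EI
Flexibility coefficient — unit upward force at B: δ_{BB} = L³/(3EI) = 914.7/EI.
The prop prevents deflection at B: R_B = δ_0/δ_{BB} = 45733/914.7 = 50 kN.
Moment equilibrium about A: M_A = Σ(load moments about A) − R_B·L = 1120 − 50×14 = 420 kN·m.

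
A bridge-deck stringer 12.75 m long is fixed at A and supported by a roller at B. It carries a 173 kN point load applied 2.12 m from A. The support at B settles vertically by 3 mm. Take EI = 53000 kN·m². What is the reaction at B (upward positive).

R_B = 6.547 kN

Remove the prop at B; the released (primary) structure is a cantilever built in at A.
Primary-structure tip deflection at B by superposition:
  point load 173 at a = 2.12: Pa²(3L − a)/(6EI) = 4682/EI
Flexibility coefficient — unit upward force at B: δ_{BB} = L³/(3EI) = 690.9/EI.
With EI = 53000 kN·m²: δ_0 = 0.08834 m and δ_{BB} = 0.013036 m/kN.
Compatibility — the beam at B must follow the support down by 0.003 m: δ_0 − R_B·δ_{BB} = 0.003, so R_B = (0.08834 − 0.003)/0.013036 = 6.547 kN.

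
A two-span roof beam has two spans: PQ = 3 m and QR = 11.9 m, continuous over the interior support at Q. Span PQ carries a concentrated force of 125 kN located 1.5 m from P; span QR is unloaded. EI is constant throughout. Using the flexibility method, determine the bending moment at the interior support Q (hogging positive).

M_Q = 14.16 kN·m

Take M_Q as the redundant. Released structure: two simple spans PQ and QR with a hinge at Q.
Discontinuity in slope at Q on the released structure — sum the simple-span end rotations:
  span PQ: point load 125 at a = 1.5: Pab(L + a)/(6LEI) = 70.31/EI
  relative rotation θ_0 = (70.31 + 0)/EI = 70.31/EI
A unit hogging moment at Q produces rotation L₁/(3EI) + L₂/(3EI) = 4.967/EI.
Slope continuity at Q: θ_0 = M_Q·4.967/EI, so M_Q = 70.31/4.967 = 14.16 kN·m (hogging).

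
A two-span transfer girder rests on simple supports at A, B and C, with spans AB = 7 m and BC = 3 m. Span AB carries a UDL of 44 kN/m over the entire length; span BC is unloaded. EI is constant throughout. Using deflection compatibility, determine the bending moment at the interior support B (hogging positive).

M_B = 188.7 kN·m

Insert a hinge at B; M_B is the redundant, and each span becomes simply supported.
Rotations at B on the released spans (each span's end-slope, ×1/EI):
  span AB: UDL 44: wL³/(24EI) = 628.8/EI
  relative rotation θ_0 = (628.8 + 0)/EI = 628.8/EI
A unit hogging moment at B produces rotation L₁/(3EI) + L₂/(3EI) = 3.333/EI.
Slope continuity at B: θ_0 = M_B·3.333/EI, so M_B = 628.8/3.333 = 188.7 kN·m (hogging).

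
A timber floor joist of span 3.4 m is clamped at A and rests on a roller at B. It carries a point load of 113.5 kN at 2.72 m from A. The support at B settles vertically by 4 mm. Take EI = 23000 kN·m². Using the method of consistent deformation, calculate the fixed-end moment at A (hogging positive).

M_A = 60.92 kN·m

Take the reaction at B as the redundant and release it; the primary structure is a cantilever fixed at A.
Deflection at B on the released cantilever, summing each load's contribution:
  point load 113.5 at a = 2.72: Pa²(3L − a)/(6EI) = 1047/EI
Flexibility coefficient — unit upward force at B: δ_{BB} = L³/(3EI) = 13.1/EI.
With EI = 23000 kN·m²: δ_0 = 0.045515 m and δ_{BB} = 0.00057 m/kN.
Compatibility — the beam at B must follow the support down by 0.004 m: δ_0 − R_B·δ_{BB} = 0.004, so R_B = (0.045515 − 0.004)/0.00057 = 72.88 kN.
Moment equilibrium about A: M_A = Σ(load moments about A) − R_B·L = 308.7 − 72.88×3.4 = 60.92 kN·m.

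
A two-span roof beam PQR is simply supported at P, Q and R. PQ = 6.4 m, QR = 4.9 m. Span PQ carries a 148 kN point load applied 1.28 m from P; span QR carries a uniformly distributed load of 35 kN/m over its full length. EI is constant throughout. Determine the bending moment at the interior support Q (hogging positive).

Take M_Q as the redundant. Released structure: two simple spans PQ and QR with a hinge at Q.
Discontinuity in slope at Q on the released structure — sum the simple-span end rotations:
  span PQ: point load 148 at a = 1.28: Pab(L + a)/(6LEI) = 194/EI
  span QR: UDL 35: wL³/(24EI) = 171.6/EI
  relative rotation θ_0 = (194 + 171.6)/EI = 365.6/EI
A unit hogging moment at Q produces rotation L₁/(3EI) + L₂/(3EI) = 3.767/EI.
Compatibility: M_Q·(L₁+L₂)/(3EI) = θ_0, giving M_Q = 97.05 kN·m (hogging).

M_Q = 97.05 kN·m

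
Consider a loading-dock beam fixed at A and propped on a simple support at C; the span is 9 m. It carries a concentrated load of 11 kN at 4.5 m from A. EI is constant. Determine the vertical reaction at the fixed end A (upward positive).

Release the roller at C. Primary structure: cantilever fixed at A.
Primary-structure tip deflection at C by superposition:
  point load 11 at a = 4.5: Pa²(3L − a)/(6EI) = 835.3/EI
Flexibility coefficient — unit upward force at C: δ_{CC} = L³/(3EI) = 243/EI.
The prop prevents deflection at C: R_C = δ_0/δ_{CC} = 835.3/243 = 3.438 kN.
Vertical equilibrium: R_A = ΣP − R_C = 11 − 3.438 = 7.562 kN.

R_A = 7.562 kN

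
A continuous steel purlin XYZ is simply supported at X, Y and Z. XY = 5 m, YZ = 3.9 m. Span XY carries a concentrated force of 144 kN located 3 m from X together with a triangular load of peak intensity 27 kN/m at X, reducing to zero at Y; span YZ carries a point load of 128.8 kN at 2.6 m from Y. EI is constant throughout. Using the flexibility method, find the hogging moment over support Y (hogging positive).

M_Y = 132.4 kN·m

Insert a hinge at Y; M_Y is the redundant, and each span becomes simply supported.
Rotations at Y on the released spans (each span's end-slope, ×1/EI):
  span XY: point load 144 at a = 3: Pab(L + a)/(6LEI) = 230.4/EI
  span XY: triangular load, peak 27: 7w₀L³/(360EI) = 65.62/EI
  span YZ: point load 128.8 at a = 2.6: Pab(L + b)/(6LEI) = 96.74/EI
  relative rotation θ_0 = (296 + 96.74)/EI = 392.8/EI
A unit hogging moment at Y produces rotation L₁/(3EI) + L₂/(3EI) = 2.967/EI.
Slope continuity at Y: θ_0 = M_Y·2.967/EI, so M_Y = 392.8/2.967 = 132.4 kN·m (hogging).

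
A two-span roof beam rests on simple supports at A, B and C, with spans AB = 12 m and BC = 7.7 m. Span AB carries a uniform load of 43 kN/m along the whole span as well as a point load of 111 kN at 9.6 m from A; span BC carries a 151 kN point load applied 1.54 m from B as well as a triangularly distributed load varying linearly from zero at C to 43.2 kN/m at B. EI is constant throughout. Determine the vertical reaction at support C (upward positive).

Release continuity at B by inserting a hinge; the redundant is the internal moment M_B. The primary structure is two simply-supported spans AB and BC.
Discontinuity in slope at B on the released structure — sum the simple-span end rotations:
  span AB: UDL 43: wL³/(24EI) = 3096/EI
  span AB: point load 111 at a = 9.6: Pab(L + a)/(6LEI) = 767.2/EI
  span BC: point load 151 at a = 1.54: Pab(L + b)/(6LEI) = 429.7/EI
  span BC: triangular load, peak 43.2: w₀L³/(45EI) = 438.3/EI
  relative rotation θ_0 = (3863 + 868)/EI = 4731/EI
A unit hogging moment at B produces rotation L₁/(3EI) + L₂/(3EI) = 6.567/EI.
Compatibility: M_B·(L₁+L₂)/(3EI) = θ_0, giving M_B = 720.5 kN·m (hogging).
Span BC, ΣM about C: R_B^{BC}·7.7 = 1784 + 720.5, so R_B^{BC} = 325.3 kN and R_C = 317.3 − 325.3 = -7.931 kN.

R_C = -7.931 kN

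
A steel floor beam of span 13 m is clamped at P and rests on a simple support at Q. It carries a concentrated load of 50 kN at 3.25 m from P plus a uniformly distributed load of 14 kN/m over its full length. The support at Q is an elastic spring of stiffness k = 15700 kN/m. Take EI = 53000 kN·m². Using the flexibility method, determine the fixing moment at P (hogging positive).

M_P = 406.7 kN·m

Choose R_Q as the redundant. The primary structure is the cantilever fixed at P.
Deflection at Q on the released cantilever, summing each load's contribution:
  point load 50 at a = 3.25: Pa²(3L − a)/(6EI) = 3147/EI
  UDL 14: wL⁴/(8EI) = 49982/EI
  δ_0 = 53128/EI
Flexibility coefficient — unit upward force at Q: δ_{QQ} = L³/(3EI) = 732.3/EI.
With EI = 53000 kN·m²: δ_0 = 1.0024 m and δ_{QQ} = 0.013818 m/kN.
Compatibility — the spring shortens by R_Q/k under the reaction it provides: δ_0 − R_Q·δ_{QQ} = R_Q/k. With 1/k = 0.000064 m/kN, R_Q = δ_0 / (δ_{QQ} + 1/k) = 1.0024 / (0.013818 + 0.000064) = 72.21 kN.
Moment equilibrium about P: M_P = Σ(load moments about P) − R_Q·L = 1346 − 72.21×13 = 406.7 kN·m.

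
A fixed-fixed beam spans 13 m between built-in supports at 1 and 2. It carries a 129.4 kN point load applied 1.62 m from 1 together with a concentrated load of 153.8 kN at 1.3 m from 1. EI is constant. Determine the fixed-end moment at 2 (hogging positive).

M_2 = 40.86 kN·m

Take the two fixed-end moments M_1, M_2 as redundants; the released structure is the simple span 12.
Simple-span end rotations at 1 and 2 under the given loads:
  at 1: point load 129.4 at a = 1.62: Pab(L + b)/(6LEI) = 745.6/EI
  at 2: point load 129.4 at a = 1.62: Pab(L + a)/(6LEI) = 447.1/EI
  at 1: point load 153.8 at a = 1.3: Pab(L + b)/(6LEI) = 740.8/EI
  at 2: point load 153.8 at a = 1.3: Pab(L + a)/(6LEI) = 428.9/EI
  θ_10 = 1486/EI,  θ_20 = 876/EI
Flexibility coefficients: a unit moment at one end gives L/(3EI) there and L/(6EI) at the far end, so f₁₁ = f₂₂ = 4.333/EI and f₁₂ = f₂₁ = 2.167/EI.
Compatibility — zero rotation at each built-in end:
  4.333 M_1 + 2.167 M_2 = 1486
  2.167 M_1 + 4.333 M_2 = 876
Solving the pair gives M_1 = 322.6 kN·m and M_2 = 40.86 kN·m (hogging).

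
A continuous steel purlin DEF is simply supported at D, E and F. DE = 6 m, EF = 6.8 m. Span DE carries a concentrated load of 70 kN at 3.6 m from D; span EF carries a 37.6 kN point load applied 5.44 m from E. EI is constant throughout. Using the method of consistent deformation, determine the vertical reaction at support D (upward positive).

R_D = 19.53 kN

Insert a hinge at E; M_E is the redundant, and each span becomes simply supported.
End slopes at the hinge E, treating each span as simply supported:
  span DE: point load 70 at a = 3.6: Pab(L + a)/(6LEI) = 161.3/EI
  span EF: point load 37.6 at a = 5.44: Pab(L + b)/(6LEI) = 55.64/EI
  relative rotation θ_0 = (161.3 + 55.64)/EI = 216.9/EI
A unit hogging moment at E produces rotation L₁/(3EI) + L₂/(3EI) = 4.267/EI.
Compatibility: M_E·(L₁+L₂)/(3EI) = θ_0, giving M_E = 50.84 kN·m (hogging).
Span DE, ΣM about D with M_E applied at E: R_E^{DE}·6 = 252 + 50.84, so R_E^{DE} = 50.47 kN and R_D = 70 − 50.47 = 19.53 kN.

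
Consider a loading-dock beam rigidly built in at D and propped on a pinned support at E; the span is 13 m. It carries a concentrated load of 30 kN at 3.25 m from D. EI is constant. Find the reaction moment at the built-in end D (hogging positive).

Release the roller at E. Primary structure: cantilever fixed at D.
Free-end deflection of the primary structure under the applied loading (downward +):
  point load 30 at a = 3.25: Pa²(3L − a)/(6EI) = 1888/EI
Flexibility coefficient — unit upward force at E: δ_{EE} = L³/(3EI) = 732.3/EI.
The prop prevents deflection at E: R_E = δ_0/δ_{EE} = 1888/732.3 = 2.578 kN.
Moment equilibrium about D: M_D = Σ(load moments about D) − R_E·L = 97.5 − 2.578×13 = 63.98 kN·m.

M_D = 63.98 kN·m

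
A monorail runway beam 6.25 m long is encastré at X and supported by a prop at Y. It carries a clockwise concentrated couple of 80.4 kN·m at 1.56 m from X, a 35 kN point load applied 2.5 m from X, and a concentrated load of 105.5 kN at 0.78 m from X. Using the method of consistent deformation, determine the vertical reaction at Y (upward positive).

Choose R_Y as the redundant. The primary structure is the cantilever fixed at X.
Downward deflection at the released point Y due to the loads:
  clockwise couple 80.4 at a = 1.56: M₀a(2L − a)/(2EI) = 686.1/EI
  point load 35 at a = 2.5: Pa²(3L − a)/(6EI) = 592.4/EI
  point load 105.5 at a = 0.78: Pa²(3L − a)/(6EI) = 192.2/EI
  δ_0 = 1471/EI
Flexibility coefficient — unit upward force at Y: δ_{YY} = L³/(3EI) = 81.38/EI.
The prop prevents deflection at Y: R_Y = δ_0/δ_{YY} = 1471/81.38 = 18.07 kN.

R_Y = 18.07 kN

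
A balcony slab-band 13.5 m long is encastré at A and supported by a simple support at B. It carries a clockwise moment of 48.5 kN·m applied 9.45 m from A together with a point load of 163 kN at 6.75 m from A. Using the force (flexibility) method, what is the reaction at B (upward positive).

R_B = 55.84 kN

Take the reaction at B as the redundant and release it; the primary structure is a cantilever fixed at A.
Primary-structure tip deflection at B by superposition:
  clockwise couple 48.5 at a = 9.45: M₀a(2L − a)/(2EI) = 4022/EI
  point load 163 at a = 6.75: Pa²(3L − a)/(6EI) = 41775/EI
  δ_0 = 45797/EI
Tip deflection under a unit load at B: L³/(3EI) = 820.1/EI.
The prop prevents deflection at B: R_B = δ_0/δ_{BB} = 45797/820.1 = 55.84 kN.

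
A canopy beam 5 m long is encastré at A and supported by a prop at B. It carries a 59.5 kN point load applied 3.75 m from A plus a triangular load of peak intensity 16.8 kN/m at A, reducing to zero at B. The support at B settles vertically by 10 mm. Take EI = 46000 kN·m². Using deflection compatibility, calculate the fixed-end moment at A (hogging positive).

Remove the prop at B; the released (primary) structure is a cantilever built in at A.
Free-end deflection of the primary structure under the applied loading (downward +):
  point load 59.5 at a = 3.75: Pa²(3L − a)/(6EI) = 1569/EI
  triangular load, peak 16.8 at the fixed end: w₀L⁴/(30EI) = 350/EI
  δ_0 = 1919/EI
Flexibility coefficient — unit upward force at B: δ_{BB} = L³/(3EI) = 41.67/EI.
With EI = 46000 kN·m²: δ_0 = 0.041714 m and δ_{BB} = 0.000906 m/kN.
Compatibility — the beam at B must follow the support down by 0.01 m: δ_0 − R_B·δ_{BB} = 0.01, so R_B = (0.041714 − 0.01)/0.000906 = 35.01 kN.
Moment equilibrium about A: M_A = Σ(load moments about A) − R_B·L = 293.1 − 35.01×5 = 118.1 kN·m.

M_A = 118.1 kN·m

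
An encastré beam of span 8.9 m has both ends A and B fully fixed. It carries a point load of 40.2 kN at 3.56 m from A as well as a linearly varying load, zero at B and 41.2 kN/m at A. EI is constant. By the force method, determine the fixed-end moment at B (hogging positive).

Take the two fixed-end moments M_A, M_B as redundants; the released structure is the simple span AB.
On the primary (simply-supported) span, the end slopes from the loading are:
  at A: point load 40.2 at a = 3.56: Pab(L + b)/(6LEI) = 203.8/EI
  at B: point load 40.2 at a = 3.56: Pab(L + a)/(6LEI) = 178.3/EI
  at A: triangular load, peak 41.2: w₀L³/(45EI) = 645.4/EI
  at B: triangular load, peak 41.2: 7w₀L³/(360EI) = 564.8/EI
  θ_A0 = 849.2/EI,  θ_B0 = 743.1/EI
Flexibility coefficients: a unit moment at one end gives L/(3EI) there and L/(6EI) at the far end, so f₁₁ = f₂₂ = 2.967/EI and f₁₂ = f₂₁ = 1.483/EI.
Compatibility — zero rotation at each built-in end:
  2.967 M_A + 1.483 M_B = 849.2
  1.483 M_A + 2.967 M_B = 743.1
Solving the pair gives M_A = 214.7 kN·m and M_B = 143.1 kN·m (hogging).

M_B = 143.1 kN·m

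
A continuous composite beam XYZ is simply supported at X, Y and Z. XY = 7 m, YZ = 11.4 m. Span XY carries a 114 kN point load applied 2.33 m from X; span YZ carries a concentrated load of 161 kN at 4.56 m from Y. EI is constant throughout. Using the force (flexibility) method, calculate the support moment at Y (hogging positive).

Insert a hinge at Y; M_Y is the redundant, and each span becomes simply supported.
Discontinuity in slope at Y on the released structure — sum the simple-span end rotations:
  span XY: point load 114 at a = 2.33: Pab(L + a)/(6LEI) = 275.6/EI
  span YZ: point load 161 at a = 4.56: Pab(L + b)/(6LEI) = 1339/EI
  relative rotation θ_0 = (275.6 + 1339)/EI = 1615/EI
A unit hogging moment at Y produces rotation L₁/(3EI) + L₂/(3EI) = 6.133/EI.
Slope continuity at Y: θ_0 = M_Y·6.133/EI, so M_Y = 1615/6.133 = 263.3 kN·m (hogging).

M_Y = 263.3 kN·m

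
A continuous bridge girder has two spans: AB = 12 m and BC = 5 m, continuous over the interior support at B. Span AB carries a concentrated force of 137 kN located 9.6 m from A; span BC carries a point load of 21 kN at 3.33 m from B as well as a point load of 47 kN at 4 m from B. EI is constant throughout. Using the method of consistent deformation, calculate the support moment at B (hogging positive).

Take M_B as the redundant. Released structure: two simple spans AB and BC with a hinge at B.
Rotations at B on the released spans (each span's end-slope, ×1/EI):
  span AB: point load 137 at a = 9.6: Pab(L + a)/(6LEI) = 946.9/EI
  span BC: point load 21 at a = 3.33: Pab(L + b)/(6LEI) = 25.96/EI
  span BC: point load 47 at a = 4: Pab(L + b)/(6LEI) = 37.6/EI
  relative rotation θ_0 = (946.9 + 63.56)/EI = 1011/EI
A unit hogging moment at B produces rotation L₁/(3EI) + L₂/(3EI) = 5.667/EI.
Slope continuity at B: θ_0 = M_B·5.667/EI, so M_B = 1011/5.667 = 178.3 kN·m (hogging).

M_B = 178.3 kN·m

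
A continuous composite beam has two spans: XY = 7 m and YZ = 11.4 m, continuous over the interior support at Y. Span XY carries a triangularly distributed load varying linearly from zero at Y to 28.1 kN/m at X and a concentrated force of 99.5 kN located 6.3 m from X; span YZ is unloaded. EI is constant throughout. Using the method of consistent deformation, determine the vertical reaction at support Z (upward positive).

R_Z = -4.668 kN

Take M_Y as the redundant. Released structure: two simple spans XY and YZ with a hinge at Y.
Rotations at Y on the released spans (each span's end-slope, ×1/EI):
  span XY: triangular load, peak 28.1: 7w₀L³/(360EI) = 187.4/EI
  span XY: point load 99.5 at a = 6.3: Pab(L + a)/(6LEI) = 139/EI
  relative rotation θ_0 = (326.4 + 0)/EI = 326.4/EI
A unit hogging moment at Y produces rotation L₁/(3EI) + L₂/(3EI) = 6.133/EI.
Compatibility: M_Y·(L₁+L₂)/(3EI) = θ_0, giving M_Y = 53.21 kN·m (hogging).
Span YZ, ΣM about Z: R_Y^{YZ}·11.4 = 0 + 53.21, so R_Y^{YZ} = 4.668 kN and R_Z = 0 − 4.668 = -4.668 kN.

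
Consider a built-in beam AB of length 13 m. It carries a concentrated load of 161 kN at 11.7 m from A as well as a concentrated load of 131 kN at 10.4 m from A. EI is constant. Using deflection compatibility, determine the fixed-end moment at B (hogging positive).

Release both end moments; the primary structure is a simply-supported span AB with redundants M_A and M_B.
Simple-span end rotations at A and B under the given loads:
  at A: point load 161 at a = 11.7: Pab(L + b)/(6LEI) = 448.9/EI
  at B: point load 161 at a = 11.7: Pab(L + a)/(6LEI) = 775.5/EI
  at A: point load 131 at a = 10.4: Pab(L + b)/(6LEI) = 708.4/EI
  at B: point load 131 at a = 10.4: Pab(L + a)/(6LEI) = 1063/EI
  θ_A0 = 1157/EI,  θ_B0 = 1838/EI
Flexibility coefficients: a unit moment at one end gives L/(3EI) there and L/(6EI) at the far end, so f₁₁ = f₂₂ = 4.333/EI and f₁₂ = f₂₁ = 2.167/EI.
Compatibility — zero rotation at each built-in end:
  4.333 M_A + 2.167 M_B = 1157
  2.167 M_A + 4.333 M_B = 1838
Solving the pair gives M_A = 73.33 kN·m and M_B = 387.5 kN·m (hogging).

M_B = 387.5 kN·m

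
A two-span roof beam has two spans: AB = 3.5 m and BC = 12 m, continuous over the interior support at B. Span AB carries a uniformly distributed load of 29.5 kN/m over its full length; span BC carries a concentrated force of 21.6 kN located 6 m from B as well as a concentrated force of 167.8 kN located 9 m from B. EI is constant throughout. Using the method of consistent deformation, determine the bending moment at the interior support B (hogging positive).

Take M_B as the redundant. Released structure: two simple spans AB and BC with a hinge at B.
End slopes at the hinge B, treating each span as simply supported:
  span AB: UDL 29.5: wL³/(24EI) = 52.7/EI
  span BC: point load 21.6 at a = 6: Pab(L + b)/(6LEI) = 194.4/EI
  span BC: point load 167.8 at a = 9: Pab(L + b)/(6LEI) = 943.9/EI
  relative rotation θ_0 = (52.7 + 1138)/EI = 1191/EI
A unit hogging moment at B produces rotation L₁/(3EI) + L₂/(3EI) = 5.167/EI.
Compatibility: M_B·(L₁+L₂)/(3EI) = θ_0, giving M_B = 230.5 kN·m (hogging).

M_B = 230.5 kN·m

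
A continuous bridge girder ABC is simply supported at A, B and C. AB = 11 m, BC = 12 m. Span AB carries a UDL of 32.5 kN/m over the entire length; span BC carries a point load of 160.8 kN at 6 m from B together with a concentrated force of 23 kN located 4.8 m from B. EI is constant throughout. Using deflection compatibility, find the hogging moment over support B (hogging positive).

M_B = 451.5 kN·m

Take M_B as the redundant. Released structure: two simple spans AB and BC with a hinge at B.
Discontinuity in slope at B on the released structure — sum the simple-span end rotations:
  span AB: UDL 32.5: wL³/(24EI) = 1802/EI
  span BC: point load 160.8 at a = 6: Pab(L + b)/(6LEI) = 1447/EI
  span BC: point load 23 at a = 4.8: Pab(L + b)/(6LEI) = 212/EI
  relative rotation θ_0 = (1802 + 1659)/EI = 3462/EI
A unit hogging moment at B produces rotation L₁/(3EI) + L₂/(3EI) = 7.667/EI.
Compatibility: M_B·(L₁+L₂)/(3EI) = θ_0, giving M_B = 451.5 kN·m (hogging).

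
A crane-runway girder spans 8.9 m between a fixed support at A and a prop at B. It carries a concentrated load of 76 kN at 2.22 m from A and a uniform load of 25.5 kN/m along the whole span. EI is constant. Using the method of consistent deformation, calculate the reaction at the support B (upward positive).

R_B = 91.61 kN

Take the reaction at B as the redundant and release it; the primary structure is a cantilever fixed at A.
Primary-structure tip deflection at B by superposition:
  point load 76 at a = 2.22: Pa²(3L − a)/(6EI) = 1528/EI
  UDL 25.5: wL⁴/(8EI) = 19999/EI
  δ_0 = 21527/EI
Flexibility coefficient — unit upward force at B: δ_{BB} = L³/(3EI) = 235/EI.
Compatibility at B: δ_0 − R_B·δ_{BB} = 0, so R_B = 21527/235 = 91.61 kN.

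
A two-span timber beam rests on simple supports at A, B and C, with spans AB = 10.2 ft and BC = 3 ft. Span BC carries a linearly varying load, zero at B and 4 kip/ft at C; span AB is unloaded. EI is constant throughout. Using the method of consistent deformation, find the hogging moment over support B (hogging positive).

Release continuity at B by inserting a hinge; the redundant is the internal moment M_B. The primary structure is two simply-supported spans AB and BC.
Rotations at B on the released spans (each span's end-slope, ×1/EI):
  span BC: triangular load, peak 4: 7w₀L³/(360EI) = 2.1/EI
  relative rotation θ_0 = (0 + 2.1)/EI = 2.1/EI
A unit hogging moment at B produces rotation L₁/(3EI) + L₂/(3EI) = 4.4/EI.
Compatibility: M_B·(L₁+L₂)/(3EI) = θ_0, giving M_B = 0.4773 kip·ft (hogging).

M_B = 0.4773 kip·ft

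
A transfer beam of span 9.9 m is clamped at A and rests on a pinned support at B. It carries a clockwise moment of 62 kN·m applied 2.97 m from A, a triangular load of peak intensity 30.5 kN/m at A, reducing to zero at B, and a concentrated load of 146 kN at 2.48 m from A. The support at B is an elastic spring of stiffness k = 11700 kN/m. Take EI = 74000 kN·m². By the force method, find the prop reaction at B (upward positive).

Take the reaction at B as the redundant and release it; the primary structure is a cantilever fixed at A.
Free-end deflection of the primary structure under the applied loading (downward +):
  clockwise couple 62 at a = 2.97: M₀a(2L − a)/(2EI) = 1550/EI
  triangular load, peak 30.5 at the fixed end: w₀L⁴/(30EI) = 9766/EI
  point load 146 at a = 2.48: Pa²(3L − a)/(6EI) = 4074/EI
  δ_0 = 15389/EI
Flexibility coefficient — unit upward force at B: δ_{BB} = L³/(3EI) = 323.4/EI.
With EI = 74000 kN·m²: δ_0 = 0.20796 m and δ_{BB} = 0.004371 m/kN.
Compatibility — the spring shortens by R_B/k under the reaction it provides: δ_0 − R_B·δ_{BB} = R_B/k. With 1/k = 0.000085 m/kN, R_B = δ_0 / (δ_{BB} + 1/k) = 0.20796 / (0.004371 + 0.000085) = 46.67 kN.

R_B = 46.67 kN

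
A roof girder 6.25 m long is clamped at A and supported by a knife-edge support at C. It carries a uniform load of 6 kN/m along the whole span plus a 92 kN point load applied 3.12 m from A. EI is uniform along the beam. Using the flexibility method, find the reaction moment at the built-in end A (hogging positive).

M_A = 137.2 kN·m

Remove the prop at C; the released (primary) structure is a cantilever built in at A.
Free-end deflection of the primary structure under the applied loading (downward +):
  UDL 6: wL⁴/(8EI) = 1144/EI
  point load 92 at a = 3.12: Pa²(3L − a)/(6EI) = 2333/EI
  δ_0 = 3477/EI
Flexibility coefficient — unit upward force at C: δ_{CC} = L³/(3EI) = 81.38/EI.
Compatibility at C: δ_0 − R_C·δ_{CC} = 0, so R_C = 3477/81.38 = 42.73 kN.
Moment equilibrium about A: M_A = Σ(load moments about A) − R_C·L = 404.2 − 42.73×6.25 = 137.2 kN·m.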